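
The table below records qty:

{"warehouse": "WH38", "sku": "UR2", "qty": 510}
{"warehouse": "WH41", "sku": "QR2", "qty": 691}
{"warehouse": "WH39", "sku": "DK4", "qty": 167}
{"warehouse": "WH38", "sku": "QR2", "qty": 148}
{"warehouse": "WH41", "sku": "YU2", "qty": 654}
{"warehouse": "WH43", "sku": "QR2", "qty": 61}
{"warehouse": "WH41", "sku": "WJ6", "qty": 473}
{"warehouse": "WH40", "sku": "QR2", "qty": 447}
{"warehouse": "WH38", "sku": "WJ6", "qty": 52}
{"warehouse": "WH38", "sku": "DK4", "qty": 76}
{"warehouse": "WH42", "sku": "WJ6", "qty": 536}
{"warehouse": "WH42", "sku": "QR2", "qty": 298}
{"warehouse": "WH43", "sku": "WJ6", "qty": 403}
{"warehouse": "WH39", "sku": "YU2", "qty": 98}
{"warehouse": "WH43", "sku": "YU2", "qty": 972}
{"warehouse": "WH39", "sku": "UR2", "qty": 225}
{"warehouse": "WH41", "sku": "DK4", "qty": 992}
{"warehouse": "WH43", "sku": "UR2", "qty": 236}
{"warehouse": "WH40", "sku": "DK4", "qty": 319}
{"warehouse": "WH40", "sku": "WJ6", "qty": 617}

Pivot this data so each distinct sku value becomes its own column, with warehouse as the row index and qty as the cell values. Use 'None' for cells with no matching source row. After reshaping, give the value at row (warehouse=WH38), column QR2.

148

The long row with warehouse=WH38, sku=QR2 has qty=148.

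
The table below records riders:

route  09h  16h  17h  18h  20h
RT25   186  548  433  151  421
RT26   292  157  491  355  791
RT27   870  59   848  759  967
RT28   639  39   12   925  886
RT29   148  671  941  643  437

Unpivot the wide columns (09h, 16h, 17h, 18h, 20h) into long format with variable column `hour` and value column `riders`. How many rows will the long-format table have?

5 route values × 5 melted columns = 25 rows.

25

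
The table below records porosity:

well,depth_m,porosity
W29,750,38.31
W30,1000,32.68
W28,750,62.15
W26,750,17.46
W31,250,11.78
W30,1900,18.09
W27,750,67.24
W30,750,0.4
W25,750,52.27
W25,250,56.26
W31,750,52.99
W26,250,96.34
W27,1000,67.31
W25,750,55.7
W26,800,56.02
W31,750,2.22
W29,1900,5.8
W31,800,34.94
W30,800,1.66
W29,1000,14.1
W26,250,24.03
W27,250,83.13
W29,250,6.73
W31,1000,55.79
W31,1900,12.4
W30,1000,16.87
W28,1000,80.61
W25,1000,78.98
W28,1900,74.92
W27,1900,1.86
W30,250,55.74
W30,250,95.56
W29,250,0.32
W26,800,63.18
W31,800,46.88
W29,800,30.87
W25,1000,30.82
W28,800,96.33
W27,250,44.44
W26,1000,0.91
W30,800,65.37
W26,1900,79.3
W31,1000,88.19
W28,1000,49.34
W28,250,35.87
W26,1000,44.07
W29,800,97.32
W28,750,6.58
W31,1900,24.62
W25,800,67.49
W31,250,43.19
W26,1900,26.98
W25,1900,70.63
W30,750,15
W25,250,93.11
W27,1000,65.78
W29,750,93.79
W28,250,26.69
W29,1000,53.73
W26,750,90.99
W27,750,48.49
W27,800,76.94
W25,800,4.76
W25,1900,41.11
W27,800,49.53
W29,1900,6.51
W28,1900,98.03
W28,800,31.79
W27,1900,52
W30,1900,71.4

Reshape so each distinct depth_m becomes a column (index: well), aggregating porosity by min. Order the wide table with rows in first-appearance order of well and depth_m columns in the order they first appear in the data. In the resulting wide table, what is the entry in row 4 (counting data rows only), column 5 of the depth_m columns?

56.02

With rows in first-appearance order of well, row 4 is well=W26. depth_m columns in first-appearance order: 750, 1000, 250, 1900, 800; column 5 is 800.
Long rows with well=W26, depth_m=800: min(56.02, 63.18) = 56.02.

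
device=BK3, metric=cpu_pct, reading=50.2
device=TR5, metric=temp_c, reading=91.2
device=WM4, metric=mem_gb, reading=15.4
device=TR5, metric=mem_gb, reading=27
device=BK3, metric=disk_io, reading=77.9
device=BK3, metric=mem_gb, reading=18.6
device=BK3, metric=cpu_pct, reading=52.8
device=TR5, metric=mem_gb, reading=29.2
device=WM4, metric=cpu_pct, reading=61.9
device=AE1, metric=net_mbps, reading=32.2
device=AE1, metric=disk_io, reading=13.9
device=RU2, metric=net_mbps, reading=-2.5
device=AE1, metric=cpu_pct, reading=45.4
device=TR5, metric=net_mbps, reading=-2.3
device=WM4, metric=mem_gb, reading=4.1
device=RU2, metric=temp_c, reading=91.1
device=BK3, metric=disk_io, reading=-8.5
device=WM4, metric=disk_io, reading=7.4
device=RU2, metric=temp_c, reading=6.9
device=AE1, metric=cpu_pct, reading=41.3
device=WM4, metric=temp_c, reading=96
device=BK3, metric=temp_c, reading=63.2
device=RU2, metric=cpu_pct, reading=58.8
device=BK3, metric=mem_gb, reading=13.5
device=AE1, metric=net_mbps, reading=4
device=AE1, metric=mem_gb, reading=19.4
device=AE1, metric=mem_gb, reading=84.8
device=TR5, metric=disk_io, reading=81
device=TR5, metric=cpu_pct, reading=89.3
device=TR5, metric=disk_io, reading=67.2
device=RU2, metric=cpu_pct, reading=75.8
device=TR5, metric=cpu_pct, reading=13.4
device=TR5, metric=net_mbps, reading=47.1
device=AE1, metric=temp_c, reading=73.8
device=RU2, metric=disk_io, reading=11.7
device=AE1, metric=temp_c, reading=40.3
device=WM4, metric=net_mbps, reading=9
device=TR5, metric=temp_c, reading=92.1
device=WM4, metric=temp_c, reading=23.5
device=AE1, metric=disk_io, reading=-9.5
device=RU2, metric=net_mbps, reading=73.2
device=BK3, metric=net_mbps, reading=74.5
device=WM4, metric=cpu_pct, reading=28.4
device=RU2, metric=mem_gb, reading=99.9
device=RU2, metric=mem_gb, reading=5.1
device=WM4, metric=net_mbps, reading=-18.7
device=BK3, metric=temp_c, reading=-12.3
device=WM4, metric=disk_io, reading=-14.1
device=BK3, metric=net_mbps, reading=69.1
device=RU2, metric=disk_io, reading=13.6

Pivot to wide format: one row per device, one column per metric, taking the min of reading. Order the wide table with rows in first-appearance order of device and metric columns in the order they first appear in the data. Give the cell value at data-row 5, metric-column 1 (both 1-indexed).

58.8

With rows in first-appearance order of device, row 5 is device=RU2. metric columns in first-appearance order: cpu_pct, temp_c, mem_gb, disk_io, net_mbps; column 1 is cpu_pct.
Long rows with device=RU2, metric=cpu_pct: min(58.8, 75.8) = 58.8.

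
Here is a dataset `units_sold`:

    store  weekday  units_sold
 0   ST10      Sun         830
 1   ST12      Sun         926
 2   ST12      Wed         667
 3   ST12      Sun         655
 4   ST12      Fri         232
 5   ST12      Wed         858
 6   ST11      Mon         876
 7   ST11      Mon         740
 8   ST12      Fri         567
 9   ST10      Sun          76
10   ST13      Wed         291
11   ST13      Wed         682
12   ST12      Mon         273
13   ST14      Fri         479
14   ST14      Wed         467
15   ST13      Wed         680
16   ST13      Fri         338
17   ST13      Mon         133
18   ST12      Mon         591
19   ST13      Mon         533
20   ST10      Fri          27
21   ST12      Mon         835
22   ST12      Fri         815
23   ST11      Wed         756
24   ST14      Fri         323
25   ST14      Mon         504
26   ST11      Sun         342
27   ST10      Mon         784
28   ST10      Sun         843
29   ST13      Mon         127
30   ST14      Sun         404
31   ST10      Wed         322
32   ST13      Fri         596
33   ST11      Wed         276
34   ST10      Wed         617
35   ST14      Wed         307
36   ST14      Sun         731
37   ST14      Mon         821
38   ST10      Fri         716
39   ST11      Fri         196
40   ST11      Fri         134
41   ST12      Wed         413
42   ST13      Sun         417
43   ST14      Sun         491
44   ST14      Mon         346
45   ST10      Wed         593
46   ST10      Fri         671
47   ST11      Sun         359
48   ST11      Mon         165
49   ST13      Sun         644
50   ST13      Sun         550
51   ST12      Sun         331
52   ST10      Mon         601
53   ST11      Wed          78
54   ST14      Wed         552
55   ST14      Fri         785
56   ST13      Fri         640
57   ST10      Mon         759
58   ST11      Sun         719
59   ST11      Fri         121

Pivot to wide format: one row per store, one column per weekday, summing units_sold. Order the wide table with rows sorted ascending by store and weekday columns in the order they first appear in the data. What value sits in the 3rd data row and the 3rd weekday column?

1614

With rows sorted ascending by store, row 3 is store=ST12. weekday columns in first-appearance order: Sun, Wed, Fri, Mon; column 3 is Fri.
Long rows with store=ST12, weekday=Fri: 232 + 567 + 815 = 1614.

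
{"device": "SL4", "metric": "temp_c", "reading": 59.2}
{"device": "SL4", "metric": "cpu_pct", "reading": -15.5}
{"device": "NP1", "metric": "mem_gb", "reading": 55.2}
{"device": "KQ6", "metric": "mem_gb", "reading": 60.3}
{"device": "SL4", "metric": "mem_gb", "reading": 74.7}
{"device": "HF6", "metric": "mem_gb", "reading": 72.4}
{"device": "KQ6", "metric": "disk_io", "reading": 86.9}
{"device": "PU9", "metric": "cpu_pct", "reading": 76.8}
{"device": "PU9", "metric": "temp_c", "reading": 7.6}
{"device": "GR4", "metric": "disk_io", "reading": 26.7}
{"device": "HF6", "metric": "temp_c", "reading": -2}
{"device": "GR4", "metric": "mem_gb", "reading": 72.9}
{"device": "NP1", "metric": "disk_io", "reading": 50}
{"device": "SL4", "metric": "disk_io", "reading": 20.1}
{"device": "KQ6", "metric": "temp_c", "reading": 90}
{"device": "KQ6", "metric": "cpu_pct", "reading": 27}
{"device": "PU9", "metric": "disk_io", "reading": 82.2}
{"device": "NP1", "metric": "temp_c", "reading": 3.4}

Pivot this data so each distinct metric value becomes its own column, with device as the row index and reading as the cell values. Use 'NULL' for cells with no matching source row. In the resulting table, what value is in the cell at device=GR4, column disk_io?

26.7

The long row with device=GR4, metric=disk_io has reading=26.7.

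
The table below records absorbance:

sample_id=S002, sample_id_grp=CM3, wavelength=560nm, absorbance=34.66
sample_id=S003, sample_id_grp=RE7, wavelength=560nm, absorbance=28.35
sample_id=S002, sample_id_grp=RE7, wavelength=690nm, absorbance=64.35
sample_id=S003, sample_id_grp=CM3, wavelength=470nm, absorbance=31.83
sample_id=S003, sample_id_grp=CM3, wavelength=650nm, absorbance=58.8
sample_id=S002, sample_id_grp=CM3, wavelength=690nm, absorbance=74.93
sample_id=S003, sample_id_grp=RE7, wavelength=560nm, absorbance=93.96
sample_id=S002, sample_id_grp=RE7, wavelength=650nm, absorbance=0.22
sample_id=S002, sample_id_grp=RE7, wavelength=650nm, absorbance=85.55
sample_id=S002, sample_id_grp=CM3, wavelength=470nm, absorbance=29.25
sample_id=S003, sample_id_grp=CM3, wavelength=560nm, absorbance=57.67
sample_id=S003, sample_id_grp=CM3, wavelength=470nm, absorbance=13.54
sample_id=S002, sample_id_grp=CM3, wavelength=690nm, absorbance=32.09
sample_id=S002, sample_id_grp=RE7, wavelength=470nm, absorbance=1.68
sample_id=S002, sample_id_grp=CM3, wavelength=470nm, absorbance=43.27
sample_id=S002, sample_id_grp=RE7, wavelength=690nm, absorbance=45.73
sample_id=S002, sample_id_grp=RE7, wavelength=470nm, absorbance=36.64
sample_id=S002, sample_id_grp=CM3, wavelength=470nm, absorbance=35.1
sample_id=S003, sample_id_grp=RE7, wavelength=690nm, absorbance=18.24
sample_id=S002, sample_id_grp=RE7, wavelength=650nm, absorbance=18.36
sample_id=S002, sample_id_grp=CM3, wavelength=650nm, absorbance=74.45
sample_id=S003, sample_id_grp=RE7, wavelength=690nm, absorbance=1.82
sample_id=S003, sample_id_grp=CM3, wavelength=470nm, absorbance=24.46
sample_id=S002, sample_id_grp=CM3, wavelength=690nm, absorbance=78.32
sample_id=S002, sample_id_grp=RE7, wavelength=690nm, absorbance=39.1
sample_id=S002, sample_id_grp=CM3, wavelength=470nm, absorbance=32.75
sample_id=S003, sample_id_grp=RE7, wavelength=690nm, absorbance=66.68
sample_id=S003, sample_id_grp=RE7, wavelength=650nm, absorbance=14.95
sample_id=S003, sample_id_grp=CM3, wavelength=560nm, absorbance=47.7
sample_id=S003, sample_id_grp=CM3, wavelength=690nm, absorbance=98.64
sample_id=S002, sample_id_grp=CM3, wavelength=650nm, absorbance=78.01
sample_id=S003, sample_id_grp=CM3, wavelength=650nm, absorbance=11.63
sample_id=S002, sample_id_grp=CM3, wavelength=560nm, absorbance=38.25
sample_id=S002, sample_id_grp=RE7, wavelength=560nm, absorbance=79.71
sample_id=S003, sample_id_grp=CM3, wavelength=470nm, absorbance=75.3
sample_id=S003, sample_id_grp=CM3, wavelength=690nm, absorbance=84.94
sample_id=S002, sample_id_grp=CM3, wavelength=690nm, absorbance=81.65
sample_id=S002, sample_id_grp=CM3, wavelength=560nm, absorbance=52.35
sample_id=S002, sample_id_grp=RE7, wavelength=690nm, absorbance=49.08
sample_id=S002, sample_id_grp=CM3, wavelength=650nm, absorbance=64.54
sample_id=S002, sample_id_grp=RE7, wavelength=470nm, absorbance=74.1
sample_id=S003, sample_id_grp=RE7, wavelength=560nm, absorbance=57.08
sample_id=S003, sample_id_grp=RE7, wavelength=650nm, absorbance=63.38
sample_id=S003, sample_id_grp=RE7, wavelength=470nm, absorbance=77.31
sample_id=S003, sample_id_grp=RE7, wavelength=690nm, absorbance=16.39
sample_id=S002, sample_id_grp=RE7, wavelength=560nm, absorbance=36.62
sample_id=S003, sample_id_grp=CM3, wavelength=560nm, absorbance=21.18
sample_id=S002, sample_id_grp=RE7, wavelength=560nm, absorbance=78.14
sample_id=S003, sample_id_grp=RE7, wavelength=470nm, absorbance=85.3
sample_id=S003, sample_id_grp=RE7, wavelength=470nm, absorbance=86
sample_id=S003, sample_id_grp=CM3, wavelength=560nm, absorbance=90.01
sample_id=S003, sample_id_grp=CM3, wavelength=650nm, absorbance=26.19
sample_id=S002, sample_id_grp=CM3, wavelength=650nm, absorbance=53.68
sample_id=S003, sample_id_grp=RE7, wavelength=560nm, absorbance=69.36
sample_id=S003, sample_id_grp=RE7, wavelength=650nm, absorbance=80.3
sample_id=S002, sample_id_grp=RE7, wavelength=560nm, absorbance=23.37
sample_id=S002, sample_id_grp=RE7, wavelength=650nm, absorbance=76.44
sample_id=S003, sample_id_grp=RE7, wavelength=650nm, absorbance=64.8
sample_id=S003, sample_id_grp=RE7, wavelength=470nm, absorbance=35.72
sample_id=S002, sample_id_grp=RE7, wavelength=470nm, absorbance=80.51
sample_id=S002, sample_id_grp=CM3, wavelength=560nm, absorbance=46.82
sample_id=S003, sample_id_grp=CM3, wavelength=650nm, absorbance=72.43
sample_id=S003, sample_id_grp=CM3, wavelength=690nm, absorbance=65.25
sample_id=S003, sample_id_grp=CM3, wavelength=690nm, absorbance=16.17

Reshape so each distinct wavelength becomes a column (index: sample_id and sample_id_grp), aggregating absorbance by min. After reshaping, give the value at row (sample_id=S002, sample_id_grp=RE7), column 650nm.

0.22

Rows with sample_id=S002, sample_id_grp=RE7 and wavelength=650nm: absorbance values are 0.22, 85.55, 18.36, 76.44.
min(0.22, 85.55, 18.36, 76.44) = 0.22.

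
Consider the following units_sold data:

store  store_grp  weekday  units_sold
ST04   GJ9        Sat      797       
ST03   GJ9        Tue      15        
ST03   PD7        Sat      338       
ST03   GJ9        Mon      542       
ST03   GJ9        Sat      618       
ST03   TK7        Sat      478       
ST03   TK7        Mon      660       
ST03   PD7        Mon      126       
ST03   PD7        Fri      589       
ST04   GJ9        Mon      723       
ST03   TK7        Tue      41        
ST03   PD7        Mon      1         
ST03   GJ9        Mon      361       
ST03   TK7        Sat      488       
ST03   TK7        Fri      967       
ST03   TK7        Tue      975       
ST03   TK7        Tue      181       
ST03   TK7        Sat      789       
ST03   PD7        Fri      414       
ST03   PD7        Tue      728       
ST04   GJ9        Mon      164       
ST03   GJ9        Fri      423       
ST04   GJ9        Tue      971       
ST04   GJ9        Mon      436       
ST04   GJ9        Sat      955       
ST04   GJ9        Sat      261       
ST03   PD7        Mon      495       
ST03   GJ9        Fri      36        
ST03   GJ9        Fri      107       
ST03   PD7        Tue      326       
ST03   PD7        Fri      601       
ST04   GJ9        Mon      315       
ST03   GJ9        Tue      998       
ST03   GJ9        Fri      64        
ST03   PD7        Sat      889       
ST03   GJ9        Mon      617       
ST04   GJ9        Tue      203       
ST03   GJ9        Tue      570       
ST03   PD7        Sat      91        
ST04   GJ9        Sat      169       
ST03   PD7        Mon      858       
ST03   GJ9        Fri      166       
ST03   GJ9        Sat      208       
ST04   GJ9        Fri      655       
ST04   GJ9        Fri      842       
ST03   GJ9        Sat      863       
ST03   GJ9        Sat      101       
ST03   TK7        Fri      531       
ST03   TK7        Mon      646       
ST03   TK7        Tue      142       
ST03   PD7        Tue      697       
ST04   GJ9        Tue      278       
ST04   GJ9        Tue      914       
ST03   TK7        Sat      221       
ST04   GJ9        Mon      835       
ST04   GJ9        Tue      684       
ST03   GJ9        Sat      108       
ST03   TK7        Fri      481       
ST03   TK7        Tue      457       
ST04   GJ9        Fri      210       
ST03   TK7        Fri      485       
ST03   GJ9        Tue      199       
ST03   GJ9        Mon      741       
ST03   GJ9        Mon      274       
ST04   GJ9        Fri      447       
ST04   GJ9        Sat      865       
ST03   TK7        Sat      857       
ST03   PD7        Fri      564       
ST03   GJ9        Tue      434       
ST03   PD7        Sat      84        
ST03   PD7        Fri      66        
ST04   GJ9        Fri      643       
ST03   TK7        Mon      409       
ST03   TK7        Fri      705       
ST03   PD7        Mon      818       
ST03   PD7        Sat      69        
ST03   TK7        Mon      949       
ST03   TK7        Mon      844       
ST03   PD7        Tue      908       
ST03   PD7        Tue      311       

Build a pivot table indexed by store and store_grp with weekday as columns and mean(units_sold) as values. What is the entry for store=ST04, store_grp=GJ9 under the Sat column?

Rows with store=ST04, store_grp=GJ9 and weekday=Sat: units_sold values are 797, 955, 261, 169, 865.
(797 + 955 + 261 + 169 + 865) / 5 = 609.40.

609.40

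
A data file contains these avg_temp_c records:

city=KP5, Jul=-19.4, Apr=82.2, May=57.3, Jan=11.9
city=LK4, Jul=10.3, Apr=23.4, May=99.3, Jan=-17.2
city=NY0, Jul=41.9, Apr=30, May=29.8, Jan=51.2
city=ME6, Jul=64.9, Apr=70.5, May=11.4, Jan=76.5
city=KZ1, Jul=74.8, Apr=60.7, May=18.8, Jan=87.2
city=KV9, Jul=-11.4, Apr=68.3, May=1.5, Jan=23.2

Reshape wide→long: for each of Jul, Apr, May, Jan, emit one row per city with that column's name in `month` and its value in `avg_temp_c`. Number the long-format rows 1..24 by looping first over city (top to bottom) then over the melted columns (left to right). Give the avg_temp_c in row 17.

74.8

24 rows total (6 × 4). Row 17: index ⌊(17-1)/4⌋ = 4 into city → KZ1; (17-1) mod 4 = 0 into the melted columns → Jul.
So row 17 is (KZ1, Jul, 74.8); avg_temp_c = 74.8.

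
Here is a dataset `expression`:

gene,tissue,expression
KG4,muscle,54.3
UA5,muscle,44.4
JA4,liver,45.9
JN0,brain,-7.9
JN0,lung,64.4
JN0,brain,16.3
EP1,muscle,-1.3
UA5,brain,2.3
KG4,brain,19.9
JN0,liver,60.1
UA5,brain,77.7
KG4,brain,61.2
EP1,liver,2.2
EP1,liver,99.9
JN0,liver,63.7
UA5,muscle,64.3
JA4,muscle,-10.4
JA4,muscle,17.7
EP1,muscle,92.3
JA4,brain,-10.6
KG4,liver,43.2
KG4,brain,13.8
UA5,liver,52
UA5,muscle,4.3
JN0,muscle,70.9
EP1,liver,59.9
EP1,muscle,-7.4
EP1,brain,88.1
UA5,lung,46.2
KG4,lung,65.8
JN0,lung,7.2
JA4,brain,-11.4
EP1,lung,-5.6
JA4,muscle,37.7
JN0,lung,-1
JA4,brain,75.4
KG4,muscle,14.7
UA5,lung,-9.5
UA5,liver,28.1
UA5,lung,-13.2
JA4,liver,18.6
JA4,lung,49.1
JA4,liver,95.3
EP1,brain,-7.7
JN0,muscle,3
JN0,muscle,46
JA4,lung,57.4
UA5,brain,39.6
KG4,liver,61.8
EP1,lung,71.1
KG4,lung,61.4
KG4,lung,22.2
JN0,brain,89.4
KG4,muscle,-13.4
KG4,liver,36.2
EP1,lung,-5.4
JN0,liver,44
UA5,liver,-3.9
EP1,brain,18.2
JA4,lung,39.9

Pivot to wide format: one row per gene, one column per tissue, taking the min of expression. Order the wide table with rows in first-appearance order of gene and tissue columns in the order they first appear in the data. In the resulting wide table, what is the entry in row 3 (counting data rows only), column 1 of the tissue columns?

-10.4

With rows in first-appearance order of gene, row 3 is gene=JA4. tissue columns in first-appearance order: muscle, liver, brain, lung; column 1 is muscle.
Long rows with gene=JA4, tissue=muscle: min(-10.4, 17.7, 37.7) = -10.4.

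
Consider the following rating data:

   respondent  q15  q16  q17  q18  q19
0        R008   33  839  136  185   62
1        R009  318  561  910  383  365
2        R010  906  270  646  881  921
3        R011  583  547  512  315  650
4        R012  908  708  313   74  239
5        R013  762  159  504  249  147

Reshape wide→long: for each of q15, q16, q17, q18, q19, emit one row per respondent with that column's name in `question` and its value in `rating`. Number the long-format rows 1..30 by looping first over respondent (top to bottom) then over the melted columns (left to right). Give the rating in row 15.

921

30 rows total (6 × 5). Row 15: index ⌊(15-1)/5⌋ = 2 into respondent → R010; (15-1) mod 5 = 4 into the melted columns → q19.
So row 15 is (R010, q19, 921); rating = 921.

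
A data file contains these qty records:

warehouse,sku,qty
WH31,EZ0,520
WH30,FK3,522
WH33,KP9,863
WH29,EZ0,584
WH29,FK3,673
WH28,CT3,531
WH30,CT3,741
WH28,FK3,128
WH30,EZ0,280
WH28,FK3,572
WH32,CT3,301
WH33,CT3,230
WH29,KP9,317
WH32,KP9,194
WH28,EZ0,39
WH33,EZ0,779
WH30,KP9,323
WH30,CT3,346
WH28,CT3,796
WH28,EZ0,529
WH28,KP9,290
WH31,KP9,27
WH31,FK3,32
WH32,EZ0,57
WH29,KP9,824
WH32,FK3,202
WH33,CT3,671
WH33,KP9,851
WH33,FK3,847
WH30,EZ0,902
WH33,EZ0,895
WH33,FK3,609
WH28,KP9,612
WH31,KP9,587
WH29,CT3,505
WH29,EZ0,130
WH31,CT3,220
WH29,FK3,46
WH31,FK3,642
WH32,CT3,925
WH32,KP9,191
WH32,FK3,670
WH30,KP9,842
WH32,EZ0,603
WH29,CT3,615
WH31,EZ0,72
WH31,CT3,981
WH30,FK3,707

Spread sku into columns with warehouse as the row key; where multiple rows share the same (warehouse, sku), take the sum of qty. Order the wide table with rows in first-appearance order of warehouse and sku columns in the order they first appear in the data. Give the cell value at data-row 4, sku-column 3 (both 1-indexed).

With rows in first-appearance order of warehouse, row 4 is warehouse=WH29. sku columns in first-appearance order: EZ0, FK3, KP9, CT3; column 3 is KP9.
Long rows with warehouse=WH29, sku=KP9: 317 + 824 = 1141.

1141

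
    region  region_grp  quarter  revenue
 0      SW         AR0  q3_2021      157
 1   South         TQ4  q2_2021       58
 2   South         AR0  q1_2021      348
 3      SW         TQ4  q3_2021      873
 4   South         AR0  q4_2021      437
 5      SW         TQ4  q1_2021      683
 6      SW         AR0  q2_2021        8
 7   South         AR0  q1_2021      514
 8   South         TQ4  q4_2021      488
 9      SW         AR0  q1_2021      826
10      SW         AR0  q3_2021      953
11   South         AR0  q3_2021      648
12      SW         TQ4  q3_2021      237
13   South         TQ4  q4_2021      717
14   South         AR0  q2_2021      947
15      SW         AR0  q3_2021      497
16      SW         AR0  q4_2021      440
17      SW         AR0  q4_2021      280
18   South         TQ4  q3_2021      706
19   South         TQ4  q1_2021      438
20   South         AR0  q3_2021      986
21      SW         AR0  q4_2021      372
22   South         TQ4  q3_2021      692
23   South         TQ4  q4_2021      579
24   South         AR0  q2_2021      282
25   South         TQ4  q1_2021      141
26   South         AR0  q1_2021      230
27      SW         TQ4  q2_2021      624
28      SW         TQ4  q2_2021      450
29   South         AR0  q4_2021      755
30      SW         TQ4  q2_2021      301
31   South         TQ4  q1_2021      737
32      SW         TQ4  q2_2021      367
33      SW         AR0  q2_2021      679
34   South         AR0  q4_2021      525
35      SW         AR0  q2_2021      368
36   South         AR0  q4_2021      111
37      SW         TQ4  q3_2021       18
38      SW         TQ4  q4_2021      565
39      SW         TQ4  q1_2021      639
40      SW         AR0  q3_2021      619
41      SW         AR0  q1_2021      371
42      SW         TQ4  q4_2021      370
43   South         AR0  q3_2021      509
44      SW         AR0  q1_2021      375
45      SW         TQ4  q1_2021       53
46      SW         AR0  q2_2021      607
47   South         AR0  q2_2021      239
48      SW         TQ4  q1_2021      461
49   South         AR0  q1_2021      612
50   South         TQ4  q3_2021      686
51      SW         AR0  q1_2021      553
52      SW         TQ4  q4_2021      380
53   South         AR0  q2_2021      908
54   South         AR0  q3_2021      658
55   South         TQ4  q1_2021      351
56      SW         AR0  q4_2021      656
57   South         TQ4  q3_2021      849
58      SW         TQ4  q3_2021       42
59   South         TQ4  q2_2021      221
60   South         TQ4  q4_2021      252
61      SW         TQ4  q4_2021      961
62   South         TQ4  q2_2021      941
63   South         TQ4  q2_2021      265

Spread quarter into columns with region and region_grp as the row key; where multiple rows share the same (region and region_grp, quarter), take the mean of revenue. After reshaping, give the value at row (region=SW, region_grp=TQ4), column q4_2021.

Rows with region=SW, region_grp=TQ4 and quarter=q4_2021: revenue values are 565, 370, 380, 961.
(565 + 370 + 380 + 961) / 4 = 569.

569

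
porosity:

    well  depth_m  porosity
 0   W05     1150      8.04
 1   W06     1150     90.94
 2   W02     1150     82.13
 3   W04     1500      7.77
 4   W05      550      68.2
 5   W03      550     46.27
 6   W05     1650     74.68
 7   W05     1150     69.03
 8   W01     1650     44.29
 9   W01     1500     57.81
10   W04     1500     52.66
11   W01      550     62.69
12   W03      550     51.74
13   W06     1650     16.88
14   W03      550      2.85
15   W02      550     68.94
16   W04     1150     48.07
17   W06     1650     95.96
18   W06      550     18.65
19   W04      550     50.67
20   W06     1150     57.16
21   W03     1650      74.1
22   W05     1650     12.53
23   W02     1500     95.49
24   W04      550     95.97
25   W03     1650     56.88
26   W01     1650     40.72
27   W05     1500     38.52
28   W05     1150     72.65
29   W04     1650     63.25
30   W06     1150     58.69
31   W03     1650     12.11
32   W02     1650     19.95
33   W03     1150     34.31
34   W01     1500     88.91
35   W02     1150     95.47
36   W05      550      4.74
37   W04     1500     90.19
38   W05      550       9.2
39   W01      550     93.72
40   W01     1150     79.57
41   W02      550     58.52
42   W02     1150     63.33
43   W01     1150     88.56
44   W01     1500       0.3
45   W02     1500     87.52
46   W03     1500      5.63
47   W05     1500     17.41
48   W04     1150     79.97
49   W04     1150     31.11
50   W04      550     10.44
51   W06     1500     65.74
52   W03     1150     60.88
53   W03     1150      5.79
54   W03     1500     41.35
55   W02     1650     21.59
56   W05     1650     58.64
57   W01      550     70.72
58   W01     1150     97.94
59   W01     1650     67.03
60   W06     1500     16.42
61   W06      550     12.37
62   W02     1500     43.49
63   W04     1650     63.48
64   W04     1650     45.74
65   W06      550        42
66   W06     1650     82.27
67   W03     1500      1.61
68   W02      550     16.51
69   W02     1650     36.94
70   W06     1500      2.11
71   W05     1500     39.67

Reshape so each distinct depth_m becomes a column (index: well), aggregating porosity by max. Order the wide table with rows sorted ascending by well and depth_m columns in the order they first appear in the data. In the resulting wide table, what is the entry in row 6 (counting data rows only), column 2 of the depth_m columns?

65.74

With rows sorted ascending by well, row 6 is well=W06. depth_m columns in first-appearance order: 1150, 1500, 550, 1650; column 2 is 1500.
Long rows with well=W06, depth_m=1500: max(65.74, 16.42, 2.11) = 65.74.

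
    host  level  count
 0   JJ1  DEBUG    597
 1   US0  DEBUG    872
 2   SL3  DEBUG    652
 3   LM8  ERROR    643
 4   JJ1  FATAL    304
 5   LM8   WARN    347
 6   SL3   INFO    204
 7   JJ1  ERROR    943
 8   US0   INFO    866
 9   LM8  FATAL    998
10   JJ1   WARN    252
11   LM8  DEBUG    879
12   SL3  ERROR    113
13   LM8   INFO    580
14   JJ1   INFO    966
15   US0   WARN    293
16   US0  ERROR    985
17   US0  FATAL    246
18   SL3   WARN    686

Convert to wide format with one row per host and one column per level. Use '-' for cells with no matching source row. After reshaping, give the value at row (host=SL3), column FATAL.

No long-format row has host=SL3 and level=FATAL, so the cell is -.

-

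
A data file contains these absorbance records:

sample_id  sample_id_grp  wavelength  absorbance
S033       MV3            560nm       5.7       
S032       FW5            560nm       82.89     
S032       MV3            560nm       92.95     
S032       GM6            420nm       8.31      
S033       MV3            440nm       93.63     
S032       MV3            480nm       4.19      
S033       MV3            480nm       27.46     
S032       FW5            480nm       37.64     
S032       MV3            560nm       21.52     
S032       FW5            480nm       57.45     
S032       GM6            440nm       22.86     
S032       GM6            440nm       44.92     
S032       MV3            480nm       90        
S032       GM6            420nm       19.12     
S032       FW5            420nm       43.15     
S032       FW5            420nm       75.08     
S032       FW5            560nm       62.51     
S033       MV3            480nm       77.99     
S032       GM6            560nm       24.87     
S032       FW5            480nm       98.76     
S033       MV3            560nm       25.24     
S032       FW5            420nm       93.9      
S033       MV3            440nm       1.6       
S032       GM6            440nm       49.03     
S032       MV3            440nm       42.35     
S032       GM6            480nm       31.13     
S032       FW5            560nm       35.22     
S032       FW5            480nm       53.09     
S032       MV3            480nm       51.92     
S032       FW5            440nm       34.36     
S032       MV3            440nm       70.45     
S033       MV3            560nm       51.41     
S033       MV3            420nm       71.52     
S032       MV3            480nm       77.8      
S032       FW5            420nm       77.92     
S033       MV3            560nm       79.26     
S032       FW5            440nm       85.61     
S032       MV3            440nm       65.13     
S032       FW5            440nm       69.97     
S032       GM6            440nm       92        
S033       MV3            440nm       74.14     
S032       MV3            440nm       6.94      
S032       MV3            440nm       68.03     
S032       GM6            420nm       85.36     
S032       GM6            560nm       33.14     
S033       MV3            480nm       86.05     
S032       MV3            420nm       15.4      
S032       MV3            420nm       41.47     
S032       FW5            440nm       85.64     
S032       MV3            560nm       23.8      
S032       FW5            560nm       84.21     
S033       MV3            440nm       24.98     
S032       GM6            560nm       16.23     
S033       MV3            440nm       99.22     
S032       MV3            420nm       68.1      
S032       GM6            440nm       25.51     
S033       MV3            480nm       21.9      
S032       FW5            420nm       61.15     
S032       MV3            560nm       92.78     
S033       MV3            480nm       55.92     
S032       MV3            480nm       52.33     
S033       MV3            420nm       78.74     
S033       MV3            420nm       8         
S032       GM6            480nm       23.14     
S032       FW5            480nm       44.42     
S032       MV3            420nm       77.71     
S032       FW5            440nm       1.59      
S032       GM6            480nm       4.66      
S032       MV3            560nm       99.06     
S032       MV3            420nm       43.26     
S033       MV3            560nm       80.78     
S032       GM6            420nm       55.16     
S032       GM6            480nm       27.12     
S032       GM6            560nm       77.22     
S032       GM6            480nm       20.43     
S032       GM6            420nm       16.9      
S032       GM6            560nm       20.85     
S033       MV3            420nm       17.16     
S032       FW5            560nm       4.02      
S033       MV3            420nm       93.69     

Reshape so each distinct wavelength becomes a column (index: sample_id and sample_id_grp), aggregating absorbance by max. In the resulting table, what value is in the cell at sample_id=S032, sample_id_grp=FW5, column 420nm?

Rows with sample_id=S032, sample_id_grp=FW5 and wavelength=420nm: absorbance values are 43.15, 75.08, 93.9, 77.92, 61.15.
max(43.15, 75.08, 93.9, 77.92, 61.15) = 93.9.

93.9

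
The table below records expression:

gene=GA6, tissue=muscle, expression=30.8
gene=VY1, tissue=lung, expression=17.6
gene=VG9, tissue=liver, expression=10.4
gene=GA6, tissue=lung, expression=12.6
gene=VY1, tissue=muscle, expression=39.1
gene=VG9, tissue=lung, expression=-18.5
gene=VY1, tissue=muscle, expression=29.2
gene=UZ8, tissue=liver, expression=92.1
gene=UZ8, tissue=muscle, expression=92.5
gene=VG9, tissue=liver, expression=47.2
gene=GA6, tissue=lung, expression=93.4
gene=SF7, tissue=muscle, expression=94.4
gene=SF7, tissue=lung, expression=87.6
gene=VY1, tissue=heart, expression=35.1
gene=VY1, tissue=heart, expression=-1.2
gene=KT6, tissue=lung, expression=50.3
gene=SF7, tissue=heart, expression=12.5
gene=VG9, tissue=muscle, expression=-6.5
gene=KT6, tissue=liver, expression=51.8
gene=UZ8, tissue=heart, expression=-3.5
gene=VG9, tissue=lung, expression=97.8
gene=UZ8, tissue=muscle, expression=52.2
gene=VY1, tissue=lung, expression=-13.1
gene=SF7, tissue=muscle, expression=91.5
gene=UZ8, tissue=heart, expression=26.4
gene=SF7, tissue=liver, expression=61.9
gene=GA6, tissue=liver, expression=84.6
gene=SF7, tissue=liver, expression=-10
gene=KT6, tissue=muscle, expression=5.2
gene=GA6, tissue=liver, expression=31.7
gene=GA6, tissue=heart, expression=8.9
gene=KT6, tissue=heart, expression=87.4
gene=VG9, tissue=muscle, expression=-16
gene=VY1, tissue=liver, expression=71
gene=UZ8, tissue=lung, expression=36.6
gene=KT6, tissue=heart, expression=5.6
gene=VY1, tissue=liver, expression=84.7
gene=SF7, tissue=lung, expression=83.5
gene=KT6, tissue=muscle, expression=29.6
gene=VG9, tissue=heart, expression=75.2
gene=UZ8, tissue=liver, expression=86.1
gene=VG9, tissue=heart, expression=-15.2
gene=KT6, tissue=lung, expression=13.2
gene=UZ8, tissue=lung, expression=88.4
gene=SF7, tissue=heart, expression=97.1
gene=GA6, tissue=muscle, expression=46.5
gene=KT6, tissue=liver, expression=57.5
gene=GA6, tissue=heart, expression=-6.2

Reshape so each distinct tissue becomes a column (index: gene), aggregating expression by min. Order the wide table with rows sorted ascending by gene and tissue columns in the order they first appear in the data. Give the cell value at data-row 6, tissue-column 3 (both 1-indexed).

With rows sorted ascending by gene, row 6 is gene=VY1. tissue columns in first-appearance order: muscle, lung, liver, heart; column 3 is liver.
Long rows with gene=VY1, tissue=liver: min(71, 84.7) = 71.

71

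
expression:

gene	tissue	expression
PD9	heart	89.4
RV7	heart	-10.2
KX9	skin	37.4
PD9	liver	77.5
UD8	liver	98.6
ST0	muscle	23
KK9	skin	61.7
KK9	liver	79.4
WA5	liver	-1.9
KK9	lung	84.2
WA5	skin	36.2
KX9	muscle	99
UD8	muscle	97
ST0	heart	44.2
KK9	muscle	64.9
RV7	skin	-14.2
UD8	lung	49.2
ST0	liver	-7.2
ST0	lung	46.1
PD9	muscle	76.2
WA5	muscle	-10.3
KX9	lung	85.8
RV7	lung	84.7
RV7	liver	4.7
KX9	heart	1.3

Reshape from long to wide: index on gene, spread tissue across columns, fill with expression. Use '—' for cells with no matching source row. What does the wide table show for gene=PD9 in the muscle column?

76.2

The long row with gene=PD9, tissue=muscle has expression=76.2.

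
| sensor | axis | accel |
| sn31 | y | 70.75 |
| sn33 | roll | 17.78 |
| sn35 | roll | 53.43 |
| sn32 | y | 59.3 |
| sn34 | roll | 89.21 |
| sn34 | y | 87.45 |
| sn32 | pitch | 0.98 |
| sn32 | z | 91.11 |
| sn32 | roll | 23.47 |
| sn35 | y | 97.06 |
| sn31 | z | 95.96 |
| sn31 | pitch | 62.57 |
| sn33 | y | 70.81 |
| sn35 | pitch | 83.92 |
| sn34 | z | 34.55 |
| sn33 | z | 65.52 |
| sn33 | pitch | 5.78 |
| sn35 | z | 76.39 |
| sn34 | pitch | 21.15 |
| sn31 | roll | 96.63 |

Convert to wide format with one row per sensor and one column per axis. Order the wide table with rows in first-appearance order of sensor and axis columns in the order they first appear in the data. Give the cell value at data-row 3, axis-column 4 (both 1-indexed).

76.39

With rows in first-appearance order of sensor, row 3 is sensor=sn35. axis columns in first-appearance order: y, roll, pitch, z; column 4 is z.
Long rows with sensor=sn35, axis=z: accel = 76.39.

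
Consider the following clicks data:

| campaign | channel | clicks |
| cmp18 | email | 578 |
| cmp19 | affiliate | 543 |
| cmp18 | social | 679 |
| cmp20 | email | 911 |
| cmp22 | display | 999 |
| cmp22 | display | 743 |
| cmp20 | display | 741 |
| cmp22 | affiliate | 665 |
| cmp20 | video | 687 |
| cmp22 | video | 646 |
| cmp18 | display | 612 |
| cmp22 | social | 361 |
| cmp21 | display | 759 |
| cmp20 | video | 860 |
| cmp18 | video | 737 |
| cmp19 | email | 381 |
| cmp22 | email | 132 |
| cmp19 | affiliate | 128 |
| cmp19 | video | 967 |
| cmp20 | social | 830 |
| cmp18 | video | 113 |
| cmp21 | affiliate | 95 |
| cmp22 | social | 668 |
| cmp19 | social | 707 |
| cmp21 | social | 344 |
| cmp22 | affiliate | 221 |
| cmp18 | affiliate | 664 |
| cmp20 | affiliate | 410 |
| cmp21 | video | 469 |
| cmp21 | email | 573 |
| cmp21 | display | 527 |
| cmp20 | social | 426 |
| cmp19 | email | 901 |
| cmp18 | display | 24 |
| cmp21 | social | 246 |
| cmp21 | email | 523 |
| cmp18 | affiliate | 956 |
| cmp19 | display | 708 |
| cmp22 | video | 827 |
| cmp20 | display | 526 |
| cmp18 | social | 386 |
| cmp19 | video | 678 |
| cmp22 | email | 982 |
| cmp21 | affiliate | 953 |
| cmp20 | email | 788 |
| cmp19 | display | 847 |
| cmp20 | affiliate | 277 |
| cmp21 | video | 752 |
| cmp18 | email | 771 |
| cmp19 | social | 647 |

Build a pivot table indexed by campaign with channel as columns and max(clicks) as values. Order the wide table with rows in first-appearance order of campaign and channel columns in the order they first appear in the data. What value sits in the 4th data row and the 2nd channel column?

With rows in first-appearance order of campaign, row 4 is campaign=cmp22. channel columns in first-appearance order: email, affiliate, social, display, video; column 2 is affiliate.
Long rows with campaign=cmp22, channel=affiliate: max(665, 221) = 665.

665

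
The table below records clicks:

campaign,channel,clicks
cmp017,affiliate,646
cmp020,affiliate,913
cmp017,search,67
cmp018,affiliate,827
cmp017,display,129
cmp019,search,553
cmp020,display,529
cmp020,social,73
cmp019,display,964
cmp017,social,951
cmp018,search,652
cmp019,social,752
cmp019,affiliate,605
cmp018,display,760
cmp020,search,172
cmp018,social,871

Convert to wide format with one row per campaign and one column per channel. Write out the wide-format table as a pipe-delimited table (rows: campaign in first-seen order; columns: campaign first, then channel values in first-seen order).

| campaign | affiliate | search | display | social |
| cmp017 | 646 | 67 | 129 | 951 |
| cmp020 | 913 | 172 | 529 | 73 |
| cmp018 | 827 | 652 | 760 | 871 |
| cmp019 | 605 | 553 | 964 | 752 |

Columns: campaign plus the 4 distinct channel values (affiliate, search, display, social).
For example, row cmp017 column affiliate takes clicks=646 from the long row (cmp017, affiliate).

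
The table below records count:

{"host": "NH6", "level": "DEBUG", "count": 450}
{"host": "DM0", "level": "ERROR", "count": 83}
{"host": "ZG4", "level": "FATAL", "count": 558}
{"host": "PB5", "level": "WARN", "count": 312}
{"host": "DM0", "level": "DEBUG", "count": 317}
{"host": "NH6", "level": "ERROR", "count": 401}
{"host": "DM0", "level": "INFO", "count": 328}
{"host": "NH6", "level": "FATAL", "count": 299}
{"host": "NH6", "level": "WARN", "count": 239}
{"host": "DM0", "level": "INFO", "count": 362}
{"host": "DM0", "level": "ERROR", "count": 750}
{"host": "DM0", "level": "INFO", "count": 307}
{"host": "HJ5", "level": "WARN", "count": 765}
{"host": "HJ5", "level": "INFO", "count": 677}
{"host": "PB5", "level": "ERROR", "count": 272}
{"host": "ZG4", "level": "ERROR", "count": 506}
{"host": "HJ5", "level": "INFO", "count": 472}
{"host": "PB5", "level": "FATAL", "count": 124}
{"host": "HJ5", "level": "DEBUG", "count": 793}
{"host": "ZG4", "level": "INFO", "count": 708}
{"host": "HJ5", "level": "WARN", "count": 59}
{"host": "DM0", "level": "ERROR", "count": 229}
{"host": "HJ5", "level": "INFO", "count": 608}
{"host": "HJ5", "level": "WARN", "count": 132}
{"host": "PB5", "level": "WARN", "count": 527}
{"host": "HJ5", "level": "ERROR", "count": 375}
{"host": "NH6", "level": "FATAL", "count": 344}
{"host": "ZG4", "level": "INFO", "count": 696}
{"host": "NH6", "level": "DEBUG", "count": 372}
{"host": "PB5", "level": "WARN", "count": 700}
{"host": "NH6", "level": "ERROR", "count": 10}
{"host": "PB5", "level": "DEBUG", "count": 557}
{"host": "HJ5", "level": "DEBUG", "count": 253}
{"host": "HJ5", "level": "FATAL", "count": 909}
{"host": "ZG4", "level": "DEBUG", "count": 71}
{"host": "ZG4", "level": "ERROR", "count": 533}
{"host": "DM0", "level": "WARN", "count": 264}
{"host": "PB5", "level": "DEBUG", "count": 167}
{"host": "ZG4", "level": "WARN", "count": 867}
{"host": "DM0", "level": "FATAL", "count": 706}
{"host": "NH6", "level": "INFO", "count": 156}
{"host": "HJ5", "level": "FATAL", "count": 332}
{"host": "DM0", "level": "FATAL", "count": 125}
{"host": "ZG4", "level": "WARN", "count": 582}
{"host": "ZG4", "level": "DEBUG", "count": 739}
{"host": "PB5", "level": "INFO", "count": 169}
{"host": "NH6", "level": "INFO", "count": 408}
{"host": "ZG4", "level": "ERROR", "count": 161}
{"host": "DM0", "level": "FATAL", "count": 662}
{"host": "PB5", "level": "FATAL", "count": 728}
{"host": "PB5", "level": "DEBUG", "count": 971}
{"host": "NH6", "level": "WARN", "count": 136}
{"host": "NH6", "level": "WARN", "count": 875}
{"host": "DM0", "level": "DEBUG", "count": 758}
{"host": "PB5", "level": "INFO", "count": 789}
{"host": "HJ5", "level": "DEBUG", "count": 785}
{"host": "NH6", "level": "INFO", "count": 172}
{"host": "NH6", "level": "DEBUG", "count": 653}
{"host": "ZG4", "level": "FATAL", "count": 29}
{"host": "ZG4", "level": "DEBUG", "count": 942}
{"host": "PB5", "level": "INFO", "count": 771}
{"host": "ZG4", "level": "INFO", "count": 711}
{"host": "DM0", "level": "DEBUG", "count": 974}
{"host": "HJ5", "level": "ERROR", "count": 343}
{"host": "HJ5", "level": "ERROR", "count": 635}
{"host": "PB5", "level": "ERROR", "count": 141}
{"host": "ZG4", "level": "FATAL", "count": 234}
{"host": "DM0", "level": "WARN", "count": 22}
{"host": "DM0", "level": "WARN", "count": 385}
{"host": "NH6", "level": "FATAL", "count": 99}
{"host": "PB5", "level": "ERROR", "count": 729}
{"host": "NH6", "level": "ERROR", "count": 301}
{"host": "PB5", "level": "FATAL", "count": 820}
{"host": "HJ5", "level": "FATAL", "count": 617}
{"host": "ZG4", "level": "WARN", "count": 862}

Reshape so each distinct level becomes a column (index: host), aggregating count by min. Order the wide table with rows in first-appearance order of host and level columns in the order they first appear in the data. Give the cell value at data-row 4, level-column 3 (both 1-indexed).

124

With rows in first-appearance order of host, row 4 is host=PB5. level columns in first-appearance order: DEBUG, ERROR, FATAL, WARN, INFO; column 3 is FATAL.
Long rows with host=PB5, level=FATAL: min(124, 728, 820) = 124.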